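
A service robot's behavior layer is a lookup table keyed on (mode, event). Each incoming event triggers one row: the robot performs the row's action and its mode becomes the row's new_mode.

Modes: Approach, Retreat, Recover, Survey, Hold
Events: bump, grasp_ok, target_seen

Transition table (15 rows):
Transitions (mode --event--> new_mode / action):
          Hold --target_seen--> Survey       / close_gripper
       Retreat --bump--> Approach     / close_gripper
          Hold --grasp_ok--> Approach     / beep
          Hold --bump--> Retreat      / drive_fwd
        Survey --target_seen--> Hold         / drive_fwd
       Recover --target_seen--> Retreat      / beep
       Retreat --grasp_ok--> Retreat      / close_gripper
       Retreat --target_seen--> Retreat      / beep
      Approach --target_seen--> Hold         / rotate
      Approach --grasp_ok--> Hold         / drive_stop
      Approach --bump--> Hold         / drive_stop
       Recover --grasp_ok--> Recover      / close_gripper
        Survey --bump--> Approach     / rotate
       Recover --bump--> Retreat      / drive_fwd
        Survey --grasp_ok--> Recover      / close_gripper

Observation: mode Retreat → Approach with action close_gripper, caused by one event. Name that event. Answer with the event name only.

try bump: (Retreat, bump) → (Approach, close_gripper)  ← matches
try grasp_ok: (Retreat, grasp_ok) → (Retreat, close_gripper)
try target_seen: (Retreat, target_seen) → (Retreat, beep)

bump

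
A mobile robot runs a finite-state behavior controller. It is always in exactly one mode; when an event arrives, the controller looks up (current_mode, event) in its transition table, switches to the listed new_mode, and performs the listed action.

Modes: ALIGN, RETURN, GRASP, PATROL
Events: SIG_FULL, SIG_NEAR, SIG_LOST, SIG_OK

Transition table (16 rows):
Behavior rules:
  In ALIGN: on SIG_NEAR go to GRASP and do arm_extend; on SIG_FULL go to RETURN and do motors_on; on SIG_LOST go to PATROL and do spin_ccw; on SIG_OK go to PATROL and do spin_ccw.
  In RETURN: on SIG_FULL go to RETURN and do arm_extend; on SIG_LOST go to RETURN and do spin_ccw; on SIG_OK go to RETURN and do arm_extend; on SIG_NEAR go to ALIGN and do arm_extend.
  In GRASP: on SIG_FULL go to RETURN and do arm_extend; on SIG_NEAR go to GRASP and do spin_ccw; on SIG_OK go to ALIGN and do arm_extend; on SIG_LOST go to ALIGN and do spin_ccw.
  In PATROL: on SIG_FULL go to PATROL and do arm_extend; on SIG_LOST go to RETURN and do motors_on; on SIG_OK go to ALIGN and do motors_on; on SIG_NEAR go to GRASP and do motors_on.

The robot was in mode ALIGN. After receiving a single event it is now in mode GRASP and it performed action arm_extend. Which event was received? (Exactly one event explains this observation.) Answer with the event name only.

try SIG_FULL: (ALIGN, SIG_FULL) → (RETURN, motors_on)
try SIG_NEAR: (ALIGN, SIG_NEAR) → (GRASP, arm_extend)  ← matches
try SIG_LOST: (ALIGN, SIG_LOST) → (PATROL, spin_ccw)
try SIG_OK: (ALIGN, SIG_OK) → (PATROL, spin_ccw)

SIG_NEAR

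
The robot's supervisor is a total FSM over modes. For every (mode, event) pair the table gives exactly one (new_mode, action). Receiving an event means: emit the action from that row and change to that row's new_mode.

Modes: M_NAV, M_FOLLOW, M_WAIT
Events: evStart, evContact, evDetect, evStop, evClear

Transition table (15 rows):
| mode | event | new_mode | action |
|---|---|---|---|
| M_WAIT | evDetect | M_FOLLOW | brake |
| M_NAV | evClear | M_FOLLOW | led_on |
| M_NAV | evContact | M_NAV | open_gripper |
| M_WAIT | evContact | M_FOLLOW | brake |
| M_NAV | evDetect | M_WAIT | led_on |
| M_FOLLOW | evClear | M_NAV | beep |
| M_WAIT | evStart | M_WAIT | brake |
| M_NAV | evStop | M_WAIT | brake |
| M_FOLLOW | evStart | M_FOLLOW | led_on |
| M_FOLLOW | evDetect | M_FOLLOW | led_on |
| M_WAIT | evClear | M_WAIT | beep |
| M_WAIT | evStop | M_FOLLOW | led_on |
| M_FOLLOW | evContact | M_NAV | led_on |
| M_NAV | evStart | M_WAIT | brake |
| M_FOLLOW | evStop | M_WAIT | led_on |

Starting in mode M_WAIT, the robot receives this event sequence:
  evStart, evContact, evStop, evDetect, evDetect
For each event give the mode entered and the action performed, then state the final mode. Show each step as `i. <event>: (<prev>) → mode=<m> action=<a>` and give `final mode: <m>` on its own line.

final mode: M_FOLLOW

1. evStart: (M_WAIT) → mode=M_WAIT action=brake
2. evContact: (M_WAIT) → mode=M_FOLLOW action=brake
3. evStop: (M_FOLLOW) → mode=M_WAIT action=led_on
4. evDetect: (M_WAIT) → mode=M_FOLLOW action=brake
5. evDetect: (M_FOLLOW) → mode=M_FOLLOW action=led_on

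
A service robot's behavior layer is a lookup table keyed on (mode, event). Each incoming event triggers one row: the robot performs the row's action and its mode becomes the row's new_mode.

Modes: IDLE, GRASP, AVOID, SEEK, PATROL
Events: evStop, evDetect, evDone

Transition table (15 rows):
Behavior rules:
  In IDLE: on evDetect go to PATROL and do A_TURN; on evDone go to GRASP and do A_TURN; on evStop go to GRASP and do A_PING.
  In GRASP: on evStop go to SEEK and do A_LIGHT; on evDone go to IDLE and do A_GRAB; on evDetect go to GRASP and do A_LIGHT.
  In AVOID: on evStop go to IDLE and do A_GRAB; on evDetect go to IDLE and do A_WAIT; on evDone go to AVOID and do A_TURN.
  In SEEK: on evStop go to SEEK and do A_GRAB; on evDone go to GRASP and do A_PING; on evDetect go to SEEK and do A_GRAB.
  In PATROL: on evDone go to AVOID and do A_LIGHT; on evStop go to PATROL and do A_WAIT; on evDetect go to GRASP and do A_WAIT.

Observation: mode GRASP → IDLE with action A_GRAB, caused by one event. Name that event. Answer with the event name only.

evDone

try evStop: (GRASP, evStop) → (SEEK, A_LIGHT)
try evDetect: (GRASP, evDetect) → (GRASP, A_LIGHT)
try evDone: (GRASP, evDone) → (IDLE, A_GRAB)  ← matches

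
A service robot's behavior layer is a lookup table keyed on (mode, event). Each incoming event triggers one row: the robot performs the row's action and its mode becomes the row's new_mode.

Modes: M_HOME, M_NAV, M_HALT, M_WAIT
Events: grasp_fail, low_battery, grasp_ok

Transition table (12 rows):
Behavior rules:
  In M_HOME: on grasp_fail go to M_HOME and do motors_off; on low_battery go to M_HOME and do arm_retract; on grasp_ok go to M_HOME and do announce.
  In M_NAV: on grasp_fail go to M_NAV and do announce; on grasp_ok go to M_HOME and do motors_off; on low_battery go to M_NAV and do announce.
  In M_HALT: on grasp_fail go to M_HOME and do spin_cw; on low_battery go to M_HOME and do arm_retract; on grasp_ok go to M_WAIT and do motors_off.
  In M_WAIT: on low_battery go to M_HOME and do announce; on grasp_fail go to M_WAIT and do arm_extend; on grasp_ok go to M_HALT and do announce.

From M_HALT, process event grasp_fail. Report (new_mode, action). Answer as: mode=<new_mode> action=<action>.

mode=M_HOME action=spin_cw

current mode = M_HALT; filter table to that mode:
  (M_HALT, grasp_fail) → (M_HOME, spin_cw)  ← event matches
  (M_HALT, low_battery) → (M_HOME, arm_retract)
  (M_HALT, grasp_ok) → (M_WAIT, motors_off)
event = grasp_fail selects (M_HOME, spin_cw)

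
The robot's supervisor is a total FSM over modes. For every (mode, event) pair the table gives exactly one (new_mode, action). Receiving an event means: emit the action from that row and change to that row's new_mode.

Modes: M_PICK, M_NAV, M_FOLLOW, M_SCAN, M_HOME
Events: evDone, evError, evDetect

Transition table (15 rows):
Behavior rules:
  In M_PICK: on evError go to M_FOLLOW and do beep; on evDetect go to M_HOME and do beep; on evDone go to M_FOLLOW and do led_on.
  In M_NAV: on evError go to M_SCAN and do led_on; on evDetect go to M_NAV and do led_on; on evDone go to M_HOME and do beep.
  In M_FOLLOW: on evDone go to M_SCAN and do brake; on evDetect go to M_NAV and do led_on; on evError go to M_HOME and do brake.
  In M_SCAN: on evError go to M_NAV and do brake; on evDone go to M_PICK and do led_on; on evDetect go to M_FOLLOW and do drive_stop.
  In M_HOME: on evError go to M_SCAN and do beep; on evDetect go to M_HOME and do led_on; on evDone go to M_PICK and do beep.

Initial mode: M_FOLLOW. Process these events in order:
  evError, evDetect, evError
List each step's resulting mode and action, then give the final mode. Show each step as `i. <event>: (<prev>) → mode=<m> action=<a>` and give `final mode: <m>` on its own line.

final mode: M_SCAN

1. evError: (M_FOLLOW) → mode=M_HOME action=brake
2. evDetect: (M_HOME) → mode=M_HOME action=led_on
3. evError: (M_HOME) → mode=M_SCAN action=beep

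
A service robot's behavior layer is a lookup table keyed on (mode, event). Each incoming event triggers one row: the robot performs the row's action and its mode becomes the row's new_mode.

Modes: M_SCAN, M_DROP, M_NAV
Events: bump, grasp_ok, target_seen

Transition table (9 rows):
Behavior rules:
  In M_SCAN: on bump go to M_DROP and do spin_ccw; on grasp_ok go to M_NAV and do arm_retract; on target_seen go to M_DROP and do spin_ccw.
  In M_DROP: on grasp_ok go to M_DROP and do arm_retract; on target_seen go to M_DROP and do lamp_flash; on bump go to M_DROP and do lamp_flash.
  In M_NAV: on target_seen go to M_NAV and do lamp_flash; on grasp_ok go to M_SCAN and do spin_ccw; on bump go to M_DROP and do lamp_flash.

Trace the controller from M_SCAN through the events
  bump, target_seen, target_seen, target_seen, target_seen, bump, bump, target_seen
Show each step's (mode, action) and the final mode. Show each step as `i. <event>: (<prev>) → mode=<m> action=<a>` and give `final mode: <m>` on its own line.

final mode: M_DROP

1. bump: (M_SCAN) → mode=M_DROP action=spin_ccw
2. target_seen: (M_DROP) → mode=M_DROP action=lamp_flash
3. target_seen: (M_DROP) → mode=M_DROP action=lamp_flash
4. target_seen: (M_DROP) → mode=M_DROP action=lamp_flash
5. target_seen: (M_DROP) → mode=M_DROP action=lamp_flash
6. bump: (M_DROP) → mode=M_DROP action=lamp_flash
7. bump: (M_DROP) → mode=M_DROP action=lamp_flash
8. target_seen: (M_DROP) → mode=M_DROP action=lamp_flash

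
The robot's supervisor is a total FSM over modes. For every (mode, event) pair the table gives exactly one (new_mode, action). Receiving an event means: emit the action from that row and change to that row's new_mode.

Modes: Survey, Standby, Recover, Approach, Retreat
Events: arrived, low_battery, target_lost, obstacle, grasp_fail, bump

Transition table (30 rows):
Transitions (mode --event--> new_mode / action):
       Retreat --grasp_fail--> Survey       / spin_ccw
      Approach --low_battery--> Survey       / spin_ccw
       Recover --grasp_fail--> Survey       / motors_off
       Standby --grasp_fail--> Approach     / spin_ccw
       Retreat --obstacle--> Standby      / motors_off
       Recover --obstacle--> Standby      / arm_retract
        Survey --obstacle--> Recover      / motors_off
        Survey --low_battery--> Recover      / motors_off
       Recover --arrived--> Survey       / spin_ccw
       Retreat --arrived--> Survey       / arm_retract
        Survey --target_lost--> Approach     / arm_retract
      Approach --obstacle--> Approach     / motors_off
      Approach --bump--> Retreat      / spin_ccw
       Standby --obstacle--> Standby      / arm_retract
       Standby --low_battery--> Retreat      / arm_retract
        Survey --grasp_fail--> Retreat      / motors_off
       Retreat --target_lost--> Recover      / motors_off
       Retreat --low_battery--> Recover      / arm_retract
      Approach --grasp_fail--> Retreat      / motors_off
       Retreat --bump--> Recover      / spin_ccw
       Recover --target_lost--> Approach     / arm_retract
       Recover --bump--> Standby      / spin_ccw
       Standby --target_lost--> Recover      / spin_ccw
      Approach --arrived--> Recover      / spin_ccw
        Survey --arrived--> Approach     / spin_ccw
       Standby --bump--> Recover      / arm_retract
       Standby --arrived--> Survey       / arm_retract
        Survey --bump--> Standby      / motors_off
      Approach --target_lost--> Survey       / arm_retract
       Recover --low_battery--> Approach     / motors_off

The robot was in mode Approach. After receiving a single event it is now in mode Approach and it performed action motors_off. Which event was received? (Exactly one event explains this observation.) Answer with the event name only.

try arrived: (Approach, arrived) → (Recover, spin_ccw)
try low_battery: (Approach, low_battery) → (Survey, spin_ccw)
try target_lost: (Approach, target_lost) → (Survey, arm_retract)
try obstacle: (Approach, obstacle) → (Approach, motors_off)  ← matches
try grasp_fail: (Approach, grasp_fail) → (Retreat, motors_off)
try bump: (Approach, bump) → (Retreat, spin_ccw)

obstacle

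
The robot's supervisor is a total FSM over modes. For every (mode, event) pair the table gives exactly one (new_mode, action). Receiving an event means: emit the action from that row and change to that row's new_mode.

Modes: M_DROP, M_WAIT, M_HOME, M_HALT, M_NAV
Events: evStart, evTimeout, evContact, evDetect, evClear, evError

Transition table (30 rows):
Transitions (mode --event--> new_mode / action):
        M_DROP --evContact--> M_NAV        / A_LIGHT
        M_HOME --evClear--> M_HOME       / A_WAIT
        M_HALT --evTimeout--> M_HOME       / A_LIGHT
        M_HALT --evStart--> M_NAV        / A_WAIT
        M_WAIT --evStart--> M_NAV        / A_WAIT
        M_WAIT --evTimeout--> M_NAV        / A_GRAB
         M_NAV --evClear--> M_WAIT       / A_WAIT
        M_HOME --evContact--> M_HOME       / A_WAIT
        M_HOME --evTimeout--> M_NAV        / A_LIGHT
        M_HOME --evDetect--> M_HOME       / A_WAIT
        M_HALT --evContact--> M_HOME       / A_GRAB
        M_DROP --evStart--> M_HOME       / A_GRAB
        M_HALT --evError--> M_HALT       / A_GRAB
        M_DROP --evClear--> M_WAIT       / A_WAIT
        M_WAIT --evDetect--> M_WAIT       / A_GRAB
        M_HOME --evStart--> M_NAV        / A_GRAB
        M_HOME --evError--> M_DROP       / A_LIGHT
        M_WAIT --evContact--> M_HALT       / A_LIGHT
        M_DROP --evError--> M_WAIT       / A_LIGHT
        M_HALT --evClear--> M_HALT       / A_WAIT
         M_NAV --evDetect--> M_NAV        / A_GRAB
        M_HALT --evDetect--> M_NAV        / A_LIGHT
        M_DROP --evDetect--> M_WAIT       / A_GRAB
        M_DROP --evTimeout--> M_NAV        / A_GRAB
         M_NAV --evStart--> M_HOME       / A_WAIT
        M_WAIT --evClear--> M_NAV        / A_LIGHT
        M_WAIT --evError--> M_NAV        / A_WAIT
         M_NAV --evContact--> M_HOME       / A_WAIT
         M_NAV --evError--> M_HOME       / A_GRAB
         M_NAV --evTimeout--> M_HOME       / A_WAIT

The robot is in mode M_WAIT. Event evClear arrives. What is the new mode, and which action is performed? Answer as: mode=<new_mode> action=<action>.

mode=M_NAV action=A_LIGHT

current mode = M_WAIT; filter table to that mode:
  (M_WAIT, evStart) → (M_NAV, A_WAIT)
  (M_WAIT, evTimeout) → (M_NAV, A_GRAB)
  (M_WAIT, evDetect) → (M_WAIT, A_GRAB)
  (M_WAIT, evContact) → (M_HALT, A_LIGHT)
  (M_WAIT, evClear) → (M_NAV, A_LIGHT)  ← event matches
  (M_WAIT, evError) → (M_NAV, A_WAIT)
event = evClear selects (M_NAV, A_LIGHT)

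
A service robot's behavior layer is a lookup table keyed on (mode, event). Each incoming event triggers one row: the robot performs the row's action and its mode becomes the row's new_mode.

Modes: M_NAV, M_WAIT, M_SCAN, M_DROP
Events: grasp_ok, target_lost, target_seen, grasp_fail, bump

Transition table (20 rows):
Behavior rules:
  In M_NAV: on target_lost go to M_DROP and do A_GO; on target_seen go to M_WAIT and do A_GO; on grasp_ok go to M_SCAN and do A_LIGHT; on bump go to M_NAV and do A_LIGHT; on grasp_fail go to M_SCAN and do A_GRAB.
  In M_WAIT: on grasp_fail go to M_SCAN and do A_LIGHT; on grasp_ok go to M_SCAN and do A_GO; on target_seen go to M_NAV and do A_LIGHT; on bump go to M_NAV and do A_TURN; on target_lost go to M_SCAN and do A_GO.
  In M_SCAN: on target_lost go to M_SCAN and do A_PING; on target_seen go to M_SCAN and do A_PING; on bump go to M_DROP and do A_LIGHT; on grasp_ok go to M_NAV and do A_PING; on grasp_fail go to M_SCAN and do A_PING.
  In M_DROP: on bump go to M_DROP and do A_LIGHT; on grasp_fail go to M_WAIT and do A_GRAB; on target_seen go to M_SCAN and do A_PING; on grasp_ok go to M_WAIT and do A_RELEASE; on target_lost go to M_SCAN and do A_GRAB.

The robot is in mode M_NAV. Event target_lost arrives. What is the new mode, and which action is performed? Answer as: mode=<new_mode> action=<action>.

current mode = M_NAV; filter table to that mode:
  (M_NAV, target_lost) → (M_DROP, A_GO)  ← event matches
  (M_NAV, target_seen) → (M_WAIT, A_GO)
  (M_NAV, grasp_ok) → (M_SCAN, A_LIGHT)
  (M_NAV, bump) → (M_NAV, A_LIGHT)
  (M_NAV, grasp_fail) → (M_SCAN, A_GRAB)
event = target_lost selects (M_DROP, A_GO)

mode=M_DROP action=A_GO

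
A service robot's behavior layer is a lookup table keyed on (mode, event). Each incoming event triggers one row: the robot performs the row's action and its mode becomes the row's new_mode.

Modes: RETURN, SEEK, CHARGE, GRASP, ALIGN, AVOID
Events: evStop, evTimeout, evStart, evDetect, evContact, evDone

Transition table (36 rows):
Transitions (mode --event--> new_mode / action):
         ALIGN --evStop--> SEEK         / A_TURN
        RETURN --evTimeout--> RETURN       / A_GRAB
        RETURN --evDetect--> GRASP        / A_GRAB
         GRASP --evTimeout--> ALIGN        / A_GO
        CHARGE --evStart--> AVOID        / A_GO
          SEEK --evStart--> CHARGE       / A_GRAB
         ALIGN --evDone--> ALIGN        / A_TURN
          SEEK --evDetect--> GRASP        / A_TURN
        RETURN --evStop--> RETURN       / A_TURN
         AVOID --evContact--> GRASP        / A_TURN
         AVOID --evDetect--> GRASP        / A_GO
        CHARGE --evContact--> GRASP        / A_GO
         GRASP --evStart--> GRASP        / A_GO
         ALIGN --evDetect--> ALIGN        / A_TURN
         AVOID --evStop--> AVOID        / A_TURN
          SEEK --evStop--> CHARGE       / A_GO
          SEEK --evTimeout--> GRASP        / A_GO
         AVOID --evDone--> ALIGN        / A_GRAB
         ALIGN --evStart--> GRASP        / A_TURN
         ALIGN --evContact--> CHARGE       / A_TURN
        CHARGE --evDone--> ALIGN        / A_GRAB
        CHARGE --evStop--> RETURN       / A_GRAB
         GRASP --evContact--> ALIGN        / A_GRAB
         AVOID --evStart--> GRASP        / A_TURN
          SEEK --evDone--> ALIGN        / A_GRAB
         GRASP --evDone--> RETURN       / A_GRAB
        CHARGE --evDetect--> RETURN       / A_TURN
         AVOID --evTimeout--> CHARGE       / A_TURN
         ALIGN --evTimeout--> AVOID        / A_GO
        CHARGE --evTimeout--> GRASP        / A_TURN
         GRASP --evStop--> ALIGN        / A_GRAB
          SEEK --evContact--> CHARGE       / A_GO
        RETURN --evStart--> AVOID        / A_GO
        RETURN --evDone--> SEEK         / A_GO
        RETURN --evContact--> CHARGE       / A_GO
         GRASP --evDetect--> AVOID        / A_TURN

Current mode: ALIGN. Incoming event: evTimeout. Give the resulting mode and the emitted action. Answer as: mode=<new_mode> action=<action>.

current mode = ALIGN; filter table to that mode:
  (ALIGN, evStop) → (SEEK, A_TURN)
  (ALIGN, evDone) → (ALIGN, A_TURN)
  (ALIGN, evDetect) → (ALIGN, A_TURN)
  (ALIGN, evStart) → (GRASP, A_TURN)
  (ALIGN, evContact) → (CHARGE, A_TURN)
  (ALIGN, evTimeout) → (AVOID, A_GO)  ← event matches
event = evTimeout selects (AVOID, A_GO)

mode=AVOID action=A_GO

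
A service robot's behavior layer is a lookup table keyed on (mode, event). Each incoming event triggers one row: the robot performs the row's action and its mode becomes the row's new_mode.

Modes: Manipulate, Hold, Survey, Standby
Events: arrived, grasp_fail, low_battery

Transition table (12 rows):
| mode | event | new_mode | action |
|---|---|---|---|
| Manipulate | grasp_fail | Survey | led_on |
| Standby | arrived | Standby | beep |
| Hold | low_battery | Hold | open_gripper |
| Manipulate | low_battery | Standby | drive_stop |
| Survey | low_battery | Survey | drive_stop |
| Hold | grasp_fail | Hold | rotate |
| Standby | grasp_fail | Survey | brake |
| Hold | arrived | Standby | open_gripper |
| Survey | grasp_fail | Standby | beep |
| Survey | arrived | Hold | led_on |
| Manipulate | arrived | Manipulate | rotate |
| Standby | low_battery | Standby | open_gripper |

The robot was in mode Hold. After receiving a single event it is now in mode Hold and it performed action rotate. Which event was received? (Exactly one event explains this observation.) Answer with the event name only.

grasp_fail

try arrived: (Hold, arrived) → (Standby, open_gripper)
try grasp_fail: (Hold, grasp_fail) → (Hold, rotate)  ← matches
try low_battery: (Hold, low_battery) → (Hold, open_gripper)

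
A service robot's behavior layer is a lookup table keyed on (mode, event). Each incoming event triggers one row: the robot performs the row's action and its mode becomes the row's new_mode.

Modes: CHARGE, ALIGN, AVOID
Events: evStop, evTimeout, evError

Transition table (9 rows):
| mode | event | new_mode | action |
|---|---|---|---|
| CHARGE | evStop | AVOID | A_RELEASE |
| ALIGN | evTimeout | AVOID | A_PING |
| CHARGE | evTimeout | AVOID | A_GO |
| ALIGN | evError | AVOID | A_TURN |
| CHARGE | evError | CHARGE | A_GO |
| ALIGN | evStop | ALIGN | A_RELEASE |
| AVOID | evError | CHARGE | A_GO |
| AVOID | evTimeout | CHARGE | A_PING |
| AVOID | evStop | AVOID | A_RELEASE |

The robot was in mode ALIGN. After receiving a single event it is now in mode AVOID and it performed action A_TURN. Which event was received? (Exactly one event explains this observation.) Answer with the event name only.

evError

try evStop: (ALIGN, evStop) → (ALIGN, A_RELEASE)
try evTimeout: (ALIGN, evTimeout) → (AVOID, A_PING)
try evError: (ALIGN, evError) → (AVOID, A_TURN)  ← matches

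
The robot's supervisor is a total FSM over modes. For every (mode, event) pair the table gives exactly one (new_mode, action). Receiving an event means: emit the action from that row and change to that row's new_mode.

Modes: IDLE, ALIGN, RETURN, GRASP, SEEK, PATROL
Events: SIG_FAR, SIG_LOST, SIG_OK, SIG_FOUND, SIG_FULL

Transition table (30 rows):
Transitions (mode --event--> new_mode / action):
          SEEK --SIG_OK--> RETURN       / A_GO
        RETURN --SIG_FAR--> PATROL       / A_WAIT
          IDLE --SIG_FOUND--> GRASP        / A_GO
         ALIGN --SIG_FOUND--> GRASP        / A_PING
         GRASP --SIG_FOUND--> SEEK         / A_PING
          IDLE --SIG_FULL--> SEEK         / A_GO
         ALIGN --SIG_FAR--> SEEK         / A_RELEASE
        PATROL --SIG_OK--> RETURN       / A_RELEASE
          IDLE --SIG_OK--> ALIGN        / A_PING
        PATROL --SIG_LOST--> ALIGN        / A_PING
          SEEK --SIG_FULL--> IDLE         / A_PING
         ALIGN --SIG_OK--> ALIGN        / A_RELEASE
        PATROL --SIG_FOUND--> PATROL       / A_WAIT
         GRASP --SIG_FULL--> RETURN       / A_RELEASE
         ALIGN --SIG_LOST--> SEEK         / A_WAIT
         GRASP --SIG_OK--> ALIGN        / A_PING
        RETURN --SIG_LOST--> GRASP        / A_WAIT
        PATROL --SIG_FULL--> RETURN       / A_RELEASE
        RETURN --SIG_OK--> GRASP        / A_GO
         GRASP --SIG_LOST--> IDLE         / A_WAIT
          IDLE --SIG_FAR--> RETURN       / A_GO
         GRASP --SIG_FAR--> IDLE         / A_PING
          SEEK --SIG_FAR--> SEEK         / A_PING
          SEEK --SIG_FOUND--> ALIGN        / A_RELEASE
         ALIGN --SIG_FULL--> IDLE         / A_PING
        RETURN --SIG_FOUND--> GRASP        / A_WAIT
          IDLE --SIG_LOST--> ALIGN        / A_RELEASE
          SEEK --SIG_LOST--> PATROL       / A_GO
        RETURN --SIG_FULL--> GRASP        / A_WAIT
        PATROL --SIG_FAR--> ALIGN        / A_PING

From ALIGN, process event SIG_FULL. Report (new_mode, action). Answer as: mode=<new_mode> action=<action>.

current mode = ALIGN; filter table to that mode:
  (ALIGN, SIG_FOUND) → (GRASP, A_PING)
  (ALIGN, SIG_FAR) → (SEEK, A_RELEASE)
  (ALIGN, SIG_OK) → (ALIGN, A_RELEASE)
  (ALIGN, SIG_LOST) → (SEEK, A_WAIT)
  (ALIGN, SIG_FULL) → (IDLE, A_PING)  ← event matches
event = SIG_FULL selects (IDLE, A_PING)

mode=IDLE action=A_PING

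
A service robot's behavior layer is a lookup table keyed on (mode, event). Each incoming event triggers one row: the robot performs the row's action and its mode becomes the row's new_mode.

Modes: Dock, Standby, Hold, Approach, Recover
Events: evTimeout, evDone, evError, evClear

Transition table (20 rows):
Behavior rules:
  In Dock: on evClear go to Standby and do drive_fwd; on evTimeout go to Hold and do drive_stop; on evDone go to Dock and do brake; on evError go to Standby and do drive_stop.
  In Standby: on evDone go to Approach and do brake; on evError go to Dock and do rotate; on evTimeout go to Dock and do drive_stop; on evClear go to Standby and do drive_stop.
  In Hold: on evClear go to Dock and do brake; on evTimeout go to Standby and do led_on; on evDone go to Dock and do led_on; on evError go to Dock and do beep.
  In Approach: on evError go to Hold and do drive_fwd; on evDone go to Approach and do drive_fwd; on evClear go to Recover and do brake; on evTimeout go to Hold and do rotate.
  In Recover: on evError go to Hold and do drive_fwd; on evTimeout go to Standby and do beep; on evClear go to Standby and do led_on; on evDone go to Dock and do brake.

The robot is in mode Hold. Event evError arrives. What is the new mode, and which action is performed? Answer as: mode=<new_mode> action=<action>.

mode=Dock action=beep

current mode = Hold; filter table to that mode:
  (Hold, evClear) → (Dock, brake)
  (Hold, evTimeout) → (Standby, led_on)
  (Hold, evDone) → (Dock, led_on)
  (Hold, evError) → (Dock, beep)  ← event matches
event = evError selects (Dock, beep)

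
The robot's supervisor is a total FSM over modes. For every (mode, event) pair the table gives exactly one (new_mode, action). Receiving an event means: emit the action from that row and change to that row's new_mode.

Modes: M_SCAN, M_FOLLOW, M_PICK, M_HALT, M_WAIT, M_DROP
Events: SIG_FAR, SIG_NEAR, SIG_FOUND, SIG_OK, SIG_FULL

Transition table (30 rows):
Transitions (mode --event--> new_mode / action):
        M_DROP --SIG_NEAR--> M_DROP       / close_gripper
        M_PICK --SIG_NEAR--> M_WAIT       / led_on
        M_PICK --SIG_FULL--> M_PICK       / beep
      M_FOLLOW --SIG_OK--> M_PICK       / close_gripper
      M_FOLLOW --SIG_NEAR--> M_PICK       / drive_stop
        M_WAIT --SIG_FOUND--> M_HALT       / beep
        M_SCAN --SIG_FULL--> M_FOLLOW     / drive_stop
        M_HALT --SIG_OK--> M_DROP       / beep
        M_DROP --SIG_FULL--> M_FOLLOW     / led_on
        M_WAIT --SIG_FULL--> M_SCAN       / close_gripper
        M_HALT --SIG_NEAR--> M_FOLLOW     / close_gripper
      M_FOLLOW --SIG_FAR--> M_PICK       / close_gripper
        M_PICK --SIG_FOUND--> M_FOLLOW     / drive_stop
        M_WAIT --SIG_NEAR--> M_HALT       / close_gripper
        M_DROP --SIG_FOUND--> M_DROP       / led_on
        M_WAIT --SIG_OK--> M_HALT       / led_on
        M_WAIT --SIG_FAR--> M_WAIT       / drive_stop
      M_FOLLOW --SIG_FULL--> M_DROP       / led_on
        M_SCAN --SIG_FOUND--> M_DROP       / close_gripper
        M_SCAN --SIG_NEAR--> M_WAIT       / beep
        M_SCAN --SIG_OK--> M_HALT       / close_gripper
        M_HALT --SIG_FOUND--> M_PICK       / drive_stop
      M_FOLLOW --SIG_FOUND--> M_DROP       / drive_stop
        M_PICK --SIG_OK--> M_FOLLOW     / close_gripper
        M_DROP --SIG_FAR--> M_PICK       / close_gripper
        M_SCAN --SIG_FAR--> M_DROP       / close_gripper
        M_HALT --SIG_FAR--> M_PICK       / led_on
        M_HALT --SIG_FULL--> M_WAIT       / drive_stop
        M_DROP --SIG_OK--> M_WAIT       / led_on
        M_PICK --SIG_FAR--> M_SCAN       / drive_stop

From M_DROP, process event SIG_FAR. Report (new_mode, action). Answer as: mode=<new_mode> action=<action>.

current mode = M_DROP; filter table to that mode:
  (M_DROP, SIG_NEAR) → (M_DROP, close_gripper)
  (M_DROP, SIG_FULL) → (M_FOLLOW, led_on)
  (M_DROP, SIG_FOUND) → (M_DROP, led_on)
  (M_DROP, SIG_FAR) → (M_PICK, close_gripper)  ← event matches
  (M_DROP, SIG_OK) → (M_WAIT, led_on)
event = SIG_FAR selects (M_PICK, close_gripper)

mode=M_PICK action=close_gripper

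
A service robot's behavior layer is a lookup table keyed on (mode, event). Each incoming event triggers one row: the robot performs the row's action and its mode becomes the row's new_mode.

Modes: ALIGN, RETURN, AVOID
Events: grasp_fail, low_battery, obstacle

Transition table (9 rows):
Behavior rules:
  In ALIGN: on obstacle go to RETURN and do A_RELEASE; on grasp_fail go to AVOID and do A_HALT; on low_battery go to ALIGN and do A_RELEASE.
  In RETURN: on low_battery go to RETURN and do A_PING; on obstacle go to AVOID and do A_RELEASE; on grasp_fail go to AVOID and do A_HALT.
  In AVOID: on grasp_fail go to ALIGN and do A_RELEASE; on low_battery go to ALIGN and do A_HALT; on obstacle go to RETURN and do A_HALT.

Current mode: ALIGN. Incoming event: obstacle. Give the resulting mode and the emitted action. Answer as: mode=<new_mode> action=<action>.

current mode = ALIGN; filter table to that mode:
  (ALIGN, obstacle) → (RETURN, A_RELEASE)  ← event matches
  (ALIGN, grasp_fail) → (AVOID, A_HALT)
  (ALIGN, low_battery) → (ALIGN, A_RELEASE)
event = obstacle selects (RETURN, A_RELEASE)

mode=RETURN action=A_RELEASE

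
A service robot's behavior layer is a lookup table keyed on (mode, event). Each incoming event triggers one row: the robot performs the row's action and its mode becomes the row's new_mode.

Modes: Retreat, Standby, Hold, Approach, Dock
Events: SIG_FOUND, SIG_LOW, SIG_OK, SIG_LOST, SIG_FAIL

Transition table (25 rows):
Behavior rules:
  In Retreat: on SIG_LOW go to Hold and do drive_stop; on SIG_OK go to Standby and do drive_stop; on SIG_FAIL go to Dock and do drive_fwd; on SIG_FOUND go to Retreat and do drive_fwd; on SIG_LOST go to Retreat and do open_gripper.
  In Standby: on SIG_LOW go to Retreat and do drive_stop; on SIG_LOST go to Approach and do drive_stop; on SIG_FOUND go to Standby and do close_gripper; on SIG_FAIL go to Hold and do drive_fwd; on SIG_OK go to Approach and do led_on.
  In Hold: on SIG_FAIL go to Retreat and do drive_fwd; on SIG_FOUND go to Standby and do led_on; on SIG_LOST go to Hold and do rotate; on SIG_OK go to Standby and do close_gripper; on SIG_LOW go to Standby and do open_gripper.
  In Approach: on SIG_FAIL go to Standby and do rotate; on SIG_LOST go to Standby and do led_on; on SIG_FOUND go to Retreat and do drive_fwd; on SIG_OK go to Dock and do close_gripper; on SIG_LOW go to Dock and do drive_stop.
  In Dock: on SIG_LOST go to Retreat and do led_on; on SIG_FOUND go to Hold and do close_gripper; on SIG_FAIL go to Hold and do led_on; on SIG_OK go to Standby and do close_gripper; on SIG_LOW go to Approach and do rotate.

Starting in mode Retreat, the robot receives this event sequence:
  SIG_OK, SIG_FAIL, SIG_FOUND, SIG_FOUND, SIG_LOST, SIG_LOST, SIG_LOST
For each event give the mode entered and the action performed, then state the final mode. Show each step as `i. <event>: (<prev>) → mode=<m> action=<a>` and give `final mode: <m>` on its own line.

final mode: Approach

1. SIG_OK: (Retreat) → mode=Standby action=drive_stop
2. SIG_FAIL: (Standby) → mode=Hold action=drive_fwd
3. SIG_FOUND: (Hold) → mode=Standby action=led_on
4. SIG_FOUND: (Standby) → mode=Standby action=close_gripper
5. SIG_LOST: (Standby) → mode=Approach action=drive_stop
6. SIG_LOST: (Approach) → mode=Standby action=led_on
7. SIG_LOST: (Standby) → mode=Approach action=drive_stop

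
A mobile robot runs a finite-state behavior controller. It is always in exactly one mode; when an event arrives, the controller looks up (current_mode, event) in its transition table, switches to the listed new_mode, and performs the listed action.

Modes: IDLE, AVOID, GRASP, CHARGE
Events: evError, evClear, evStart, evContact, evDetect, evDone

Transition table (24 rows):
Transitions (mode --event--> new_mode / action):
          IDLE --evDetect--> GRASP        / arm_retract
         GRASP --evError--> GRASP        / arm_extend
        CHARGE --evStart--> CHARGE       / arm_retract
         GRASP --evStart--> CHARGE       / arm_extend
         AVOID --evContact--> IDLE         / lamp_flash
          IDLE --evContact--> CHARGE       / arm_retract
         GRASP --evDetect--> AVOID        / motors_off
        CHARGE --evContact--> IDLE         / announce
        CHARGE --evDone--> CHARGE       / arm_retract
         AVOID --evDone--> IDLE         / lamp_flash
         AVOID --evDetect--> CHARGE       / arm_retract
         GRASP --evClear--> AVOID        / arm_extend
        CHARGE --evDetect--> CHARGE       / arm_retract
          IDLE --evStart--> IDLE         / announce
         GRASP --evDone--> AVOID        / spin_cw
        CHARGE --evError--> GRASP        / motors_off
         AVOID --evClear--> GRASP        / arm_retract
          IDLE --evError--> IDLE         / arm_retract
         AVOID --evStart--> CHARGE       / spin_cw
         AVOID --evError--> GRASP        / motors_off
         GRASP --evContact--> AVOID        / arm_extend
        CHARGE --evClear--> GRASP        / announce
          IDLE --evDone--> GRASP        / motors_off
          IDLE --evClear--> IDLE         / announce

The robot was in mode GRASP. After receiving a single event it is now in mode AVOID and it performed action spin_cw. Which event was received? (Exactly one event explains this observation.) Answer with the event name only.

evDone

try evError: (GRASP, evError) → (GRASP, arm_extend)
try evClear: (GRASP, evClear) → (AVOID, arm_extend)
try evStart: (GRASP, evStart) → (CHARGE, arm_extend)
try evContact: (GRASP, evContact) → (AVOID, arm_extend)
try evDetect: (GRASP, evDetect) → (AVOID, motors_off)
try evDone: (GRASP, evDone) → (AVOID, spin_cw)  ← matches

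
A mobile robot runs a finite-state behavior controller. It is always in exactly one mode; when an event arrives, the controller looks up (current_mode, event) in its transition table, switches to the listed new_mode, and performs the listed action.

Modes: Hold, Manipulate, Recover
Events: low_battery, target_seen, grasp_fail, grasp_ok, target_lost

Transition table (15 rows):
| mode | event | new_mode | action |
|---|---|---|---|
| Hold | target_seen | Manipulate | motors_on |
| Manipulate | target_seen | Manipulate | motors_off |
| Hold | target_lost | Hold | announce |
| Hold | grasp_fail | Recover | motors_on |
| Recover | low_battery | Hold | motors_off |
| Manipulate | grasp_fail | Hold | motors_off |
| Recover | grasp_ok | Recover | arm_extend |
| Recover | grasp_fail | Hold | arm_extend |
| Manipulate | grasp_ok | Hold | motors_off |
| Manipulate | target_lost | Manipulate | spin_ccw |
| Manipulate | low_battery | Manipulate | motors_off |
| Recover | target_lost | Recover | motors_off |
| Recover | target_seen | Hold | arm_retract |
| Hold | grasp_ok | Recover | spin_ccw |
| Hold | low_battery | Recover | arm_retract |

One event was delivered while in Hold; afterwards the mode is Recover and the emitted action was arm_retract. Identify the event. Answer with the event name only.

low_battery

try low_battery: (Hold, low_battery) → (Recover, arm_retract)  ← matches
try target_seen: (Hold, target_seen) → (Manipulate, motors_on)
try grasp_fail: (Hold, grasp_fail) → (Recover, motors_on)
try grasp_ok: (Hold, grasp_ok) → (Recover, spin_ccw)
try target_lost: (Hold, target_lost) → (Hold, announce)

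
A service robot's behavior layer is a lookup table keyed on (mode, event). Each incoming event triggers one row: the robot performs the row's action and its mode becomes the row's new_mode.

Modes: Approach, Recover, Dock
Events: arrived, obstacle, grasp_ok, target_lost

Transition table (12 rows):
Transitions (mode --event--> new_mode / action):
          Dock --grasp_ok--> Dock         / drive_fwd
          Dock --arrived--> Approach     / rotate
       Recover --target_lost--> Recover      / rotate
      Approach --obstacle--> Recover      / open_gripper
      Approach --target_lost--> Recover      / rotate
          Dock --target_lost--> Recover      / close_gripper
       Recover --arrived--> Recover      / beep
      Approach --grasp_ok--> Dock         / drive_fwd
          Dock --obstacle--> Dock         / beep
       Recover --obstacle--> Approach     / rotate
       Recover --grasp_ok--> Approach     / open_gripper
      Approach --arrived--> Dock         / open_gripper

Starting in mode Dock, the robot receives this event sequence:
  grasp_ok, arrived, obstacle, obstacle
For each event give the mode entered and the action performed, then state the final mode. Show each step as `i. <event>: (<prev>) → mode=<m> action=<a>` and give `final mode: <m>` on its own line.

1. grasp_ok: (Dock) → mode=Dock action=drive_fwd
2. arrived: (Dock) → mode=Approach action=rotate
3. obstacle: (Approach) → mode=Recover action=open_gripper
4. obstacle: (Recover) → mode=Approach action=rotate

final mode: Approach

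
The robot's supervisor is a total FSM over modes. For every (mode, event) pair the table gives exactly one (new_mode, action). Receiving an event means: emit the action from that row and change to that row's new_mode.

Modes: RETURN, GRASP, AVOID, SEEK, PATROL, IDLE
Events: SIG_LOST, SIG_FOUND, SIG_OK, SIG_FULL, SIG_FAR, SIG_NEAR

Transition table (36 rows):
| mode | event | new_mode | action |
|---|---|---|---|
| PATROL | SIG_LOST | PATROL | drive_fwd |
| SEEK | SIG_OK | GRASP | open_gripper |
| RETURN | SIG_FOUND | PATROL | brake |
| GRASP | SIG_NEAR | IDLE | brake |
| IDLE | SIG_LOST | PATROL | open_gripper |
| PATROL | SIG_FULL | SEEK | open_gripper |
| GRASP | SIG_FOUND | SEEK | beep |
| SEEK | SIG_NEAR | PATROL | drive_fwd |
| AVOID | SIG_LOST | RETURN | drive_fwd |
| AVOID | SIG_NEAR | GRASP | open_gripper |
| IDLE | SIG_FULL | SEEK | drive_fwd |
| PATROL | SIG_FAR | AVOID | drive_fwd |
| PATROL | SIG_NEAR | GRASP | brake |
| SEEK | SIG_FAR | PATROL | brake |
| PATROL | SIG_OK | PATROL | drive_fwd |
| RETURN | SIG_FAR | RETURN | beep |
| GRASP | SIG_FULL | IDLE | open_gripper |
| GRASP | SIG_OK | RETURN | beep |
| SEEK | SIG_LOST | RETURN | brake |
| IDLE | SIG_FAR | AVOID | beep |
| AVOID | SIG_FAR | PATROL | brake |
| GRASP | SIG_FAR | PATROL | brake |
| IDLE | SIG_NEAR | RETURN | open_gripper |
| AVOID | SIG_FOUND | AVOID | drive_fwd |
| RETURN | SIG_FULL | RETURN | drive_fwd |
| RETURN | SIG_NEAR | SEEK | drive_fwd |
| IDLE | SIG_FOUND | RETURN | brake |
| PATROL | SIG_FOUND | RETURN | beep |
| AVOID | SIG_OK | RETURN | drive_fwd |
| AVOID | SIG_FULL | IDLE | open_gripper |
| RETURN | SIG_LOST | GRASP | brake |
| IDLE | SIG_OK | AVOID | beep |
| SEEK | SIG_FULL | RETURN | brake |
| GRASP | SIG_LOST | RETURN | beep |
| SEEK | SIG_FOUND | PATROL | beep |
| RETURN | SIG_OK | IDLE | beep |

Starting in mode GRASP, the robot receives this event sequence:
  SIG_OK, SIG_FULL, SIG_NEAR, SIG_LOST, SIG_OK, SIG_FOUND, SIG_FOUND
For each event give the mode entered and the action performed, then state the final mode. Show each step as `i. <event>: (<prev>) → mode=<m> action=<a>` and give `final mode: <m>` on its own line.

1. SIG_OK: (GRASP) → mode=RETURN action=beep
2. SIG_FULL: (RETURN) → mode=RETURN action=drive_fwd
3. SIG_NEAR: (RETURN) → mode=SEEK action=drive_fwd
4. SIG_LOST: (SEEK) → mode=RETURN action=brake
5. SIG_OK: (RETURN) → mode=IDLE action=beep
6. SIG_FOUND: (IDLE) → mode=RETURN action=brake
7. SIG_FOUND: (RETURN) → mode=PATROL action=brake

final mode: PATROL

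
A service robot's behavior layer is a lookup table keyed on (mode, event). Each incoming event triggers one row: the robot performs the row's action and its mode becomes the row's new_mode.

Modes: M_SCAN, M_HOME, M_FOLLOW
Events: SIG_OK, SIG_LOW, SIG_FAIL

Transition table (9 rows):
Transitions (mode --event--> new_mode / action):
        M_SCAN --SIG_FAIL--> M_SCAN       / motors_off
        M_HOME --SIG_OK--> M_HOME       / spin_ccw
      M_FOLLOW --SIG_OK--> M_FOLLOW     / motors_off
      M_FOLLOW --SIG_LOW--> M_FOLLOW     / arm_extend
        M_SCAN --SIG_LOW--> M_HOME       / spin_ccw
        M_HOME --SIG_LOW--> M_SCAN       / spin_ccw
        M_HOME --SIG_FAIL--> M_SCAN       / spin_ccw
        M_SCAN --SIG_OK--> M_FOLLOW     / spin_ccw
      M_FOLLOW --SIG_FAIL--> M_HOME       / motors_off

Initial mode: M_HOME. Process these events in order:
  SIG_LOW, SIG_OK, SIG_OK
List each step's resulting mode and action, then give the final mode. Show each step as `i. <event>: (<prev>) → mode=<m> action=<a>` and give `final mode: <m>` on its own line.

1. SIG_LOW: (M_HOME) → mode=M_SCAN action=spin_ccw
2. SIG_OK: (M_SCAN) → mode=M_FOLLOW action=spin_ccw
3. SIG_OK: (M_FOLLOW) → mode=M_FOLLOW action=motors_off

final mode: M_FOLLOW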